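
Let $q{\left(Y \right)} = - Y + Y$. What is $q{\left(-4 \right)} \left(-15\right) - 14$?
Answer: $-14$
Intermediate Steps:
$q{\left(Y \right)} = 0$
$q{\left(-4 \right)} \left(-15\right) - 14 = 0 \left(-15\right) - 14 = 0 - 14 = -14$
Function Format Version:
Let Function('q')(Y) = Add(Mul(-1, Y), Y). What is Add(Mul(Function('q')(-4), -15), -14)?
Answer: -14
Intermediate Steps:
Function('q')(Y) = 0
Add(Mul(Function('q')(-4), -15), -14) = Add(Mul(0, -15), -14) = Add(0, -14) = -14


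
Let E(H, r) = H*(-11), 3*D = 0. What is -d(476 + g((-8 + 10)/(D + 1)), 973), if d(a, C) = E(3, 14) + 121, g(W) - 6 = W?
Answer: -88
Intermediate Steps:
D = 0 (D = (⅓)*0 = 0)
E(H, r) = -11*H
g(W) = 6 + W
d(a, C) = 88 (d(a, C) = -11*3 + 121 = -33 + 121 = 88)
-d(476 + g((-8 + 10)/(D + 1)), 973) = -1*88 = -88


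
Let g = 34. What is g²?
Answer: 1156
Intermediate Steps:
g² = 34² = 1156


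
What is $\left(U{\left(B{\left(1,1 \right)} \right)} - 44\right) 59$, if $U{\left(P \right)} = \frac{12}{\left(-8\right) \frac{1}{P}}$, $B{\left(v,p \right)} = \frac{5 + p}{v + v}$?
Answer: $- \frac{5723}{2} \approx -2861.5$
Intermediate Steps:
$B{\left(v,p \right)} = \frac{5 + p}{2 v}$
$U{\left(P \right)} = - \frac{3 P}{2}$ ($U{\left(P \right)} = 12 \left(- \frac{P}{8}\right) = - \frac{3 P}{2}$)
$\left(U{\left(B{\left(1,1 \right)} \right)} - 44\right) 59 = \left(- \frac{3 \frac{5 + 1}{2 \cdot 1}}{2} - 44\right) 59 = \left(- \frac{3 \cdot \frac{1}{2} \cdot 1 \cdot 6}{2} - 44\right) 59 = \left(\left(- \frac{3}{2}\right) 3 - 44\right) 59 = \left(- \frac{9}{2} - 44\right) 59 = \left(- \frac{97}{2}\right) 59 = - \frac{5723}{2}$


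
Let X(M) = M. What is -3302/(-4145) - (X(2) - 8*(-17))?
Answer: -568708/4145 ≈ -137.20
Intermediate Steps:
-3302/(-4145) - (X(2) - 8*(-17)) = -3302/(-4145) - (2 - 8*(-17)) = -3302*(-1/4145) - (2 + 136) = 3302/4145 - 1*138 = 3302/4145 - 138 = -568708/4145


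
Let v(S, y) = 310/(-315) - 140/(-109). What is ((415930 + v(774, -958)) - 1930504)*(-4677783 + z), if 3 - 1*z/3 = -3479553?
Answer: -19972177154710820/2289 ≈ -8.7253e+12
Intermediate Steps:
v(S, y) = 2062/6867 (v(S, y) = 310*(-1/315) - 140*(-1/109) = -62/63 + 140/109 = 2062/6867)
z = 10438668 (z = 9 - 3*(-3479553) = 9 + 10438659 = 10438668)
((415930 + v(774, -958)) - 1930504)*(-4677783 + z) = ((415930 + 2062/6867) - 1930504)*(-4677783 + 10438668) = (2856193372/6867 - 1930504)*5760885 = -10400577596/6867*5760885 = -19972177154710820/2289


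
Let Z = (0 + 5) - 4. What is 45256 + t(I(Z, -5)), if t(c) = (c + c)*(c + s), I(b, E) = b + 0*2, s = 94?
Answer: 45446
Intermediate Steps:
Z = 1 (Z = 5 - 4 = 1)
I(b, E) = b (I(b, E) = b + 0 = b)
t(c) = 2*c*(94 + c) (t(c) = (c + c)*(c + 94) = (2*c)*(94 + c) = 2*c*(94 + c))
45256 + t(I(Z, -5)) = 45256 + 2*1*(94 + 1) = 45256 + 2*1*95 = 45256 + 190 = 45446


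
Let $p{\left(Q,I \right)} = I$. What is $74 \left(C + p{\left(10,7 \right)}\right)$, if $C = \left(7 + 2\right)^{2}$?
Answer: $6512$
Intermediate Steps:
$C = 81$ ($C = 9^{2} = 81$)
$74 \left(C + p{\left(10,7 \right)}\right) = 74 \left(81 + 7\right) = 74 \cdot 88 = 6512$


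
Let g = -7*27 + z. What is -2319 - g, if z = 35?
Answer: -2165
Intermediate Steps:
g = -154 (g = -7*27 + 35 = -189 + 35 = -154)
-2319 - g = -2319 - 1*(-154) = -2319 + 154 = -2165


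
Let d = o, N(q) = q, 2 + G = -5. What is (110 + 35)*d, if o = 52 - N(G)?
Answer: 8555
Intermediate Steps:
G = -7 (G = -2 - 5 = -7)
o = 59 (o = 52 - 1*(-7) = 52 + 7 = 59)
d = 59
(110 + 35)*d = (110 + 35)*59 = 145*59 = 8555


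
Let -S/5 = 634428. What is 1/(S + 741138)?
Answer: -1/2431002 ≈ -4.1135e-7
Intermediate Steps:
S = -3172140 (S = -5*634428 = -3172140)
1/(S + 741138) = 1/(-3172140 + 741138) = 1/(-2431002) = -1/2431002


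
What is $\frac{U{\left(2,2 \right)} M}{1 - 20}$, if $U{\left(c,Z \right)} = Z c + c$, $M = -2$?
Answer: $\frac{12}{19} \approx 0.63158$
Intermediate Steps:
$U{\left(c,Z \right)} = c + Z c$
$\frac{U{\left(2,2 \right)} M}{1 - 20} = \frac{2 \left(1 + 2\right) \left(-2\right)}{1 - 20} = \frac{2 \cdot 3 \left(-2\right)}{-19} = 6 \left(-2\right) \left(- \frac{1}{19}\right) = \left(-12\right) \left(- \frac{1}{19}\right) = \frac{12}{19}$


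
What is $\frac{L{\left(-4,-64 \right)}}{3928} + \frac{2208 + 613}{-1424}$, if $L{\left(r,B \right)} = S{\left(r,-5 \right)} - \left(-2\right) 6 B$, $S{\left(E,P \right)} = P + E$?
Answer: $- \frac{1523417}{699184} \approx -2.1788$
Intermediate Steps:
$S{\left(E,P \right)} = E + P$
$L{\left(r,B \right)} = -5 + r + 12 B$ ($L{\left(r,B \right)} = \left(r - 5\right) - \left(-2\right) 6 B = \left(-5 + r\right) - - 12 B = \left(-5 + r\right) + 12 B = -5 + r + 12 B$)
$\frac{L{\left(-4,-64 \right)}}{3928} + \frac{2208 + 613}{-1424} = \frac{-5 - 4 + 12 \left(-64\right)}{3928} + \frac{2208 + 613}{-1424} = \left(-5 - 4 - 768\right) \frac{1}{3928} + 2821 \left(- \frac{1}{1424}\right) = \left(-777\right) \frac{1}{3928} - \frac{2821}{1424} = - \frac{777}{3928} - \frac{2821}{1424} = - \frac{1523417}{699184}$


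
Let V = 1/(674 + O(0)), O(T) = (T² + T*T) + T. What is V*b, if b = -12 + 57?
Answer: 45/674 ≈ 0.066766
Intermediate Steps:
b = 45
O(T) = T + 2*T² (O(T) = (T² + T²) + T = 2*T² + T = T + 2*T²)
V = 1/674 (V = 1/(674 + 0*(1 + 2*0)) = 1/(674 + 0*(1 + 0)) = 1/(674 + 0*1) = 1/(674 + 0) = 1/674 ≈ 0.0014837)
V*b = (1/674)*45 = 45/674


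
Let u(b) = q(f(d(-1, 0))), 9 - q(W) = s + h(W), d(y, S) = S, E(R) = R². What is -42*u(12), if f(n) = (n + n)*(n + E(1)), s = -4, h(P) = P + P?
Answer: -546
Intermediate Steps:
h(P) = 2*P
f(n) = 2*n*(1 + n) (f(n) = (n + n)*(n + 1²) = (2*n)*(n + 1) = (2*n)*(1 + n) = 2*n*(1 + n))
q(W) = 13 - 2*W (q(W) = 9 - (-4 + 2*W) = 9 + (4 - 2*W) = 13 - 2*W)
u(b) = 13 (u(b) = 13 - 4*0*(1 + 0) = 13 - 4*0 = 13 - 2*0 = 13 + 0 = 13)
-42*u(12) = -42*13 = -546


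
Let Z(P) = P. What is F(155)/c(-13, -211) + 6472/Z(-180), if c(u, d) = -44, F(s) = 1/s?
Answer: -2206961/61380 ≈ -35.956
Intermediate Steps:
F(s) = 1/s
F(155)/c(-13, -211) + 6472/Z(-180) = 1/(155*(-44)) + 6472/(-180) = (1/155)*(-1/44) + 6472*(-1/180) = -1/6820 - 1618/45 = -2206961/61380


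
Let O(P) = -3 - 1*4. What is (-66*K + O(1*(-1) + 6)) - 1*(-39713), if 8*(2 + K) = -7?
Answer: 159583/4 ≈ 39896.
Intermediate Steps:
K = -23/8 (K = -2 + (⅛)*(-7) = -2 - 7/8 = -23/8 ≈ -2.8750)
O(P) = -7 (O(P) = -3 - 4 = -7)
(-66*K + O(1*(-1) + 6)) - 1*(-39713) = (-66*(-23/8) - 7) - 1*(-39713) = (759/4 - 7) + 39713 = 731/4 + 39713 = 159583/4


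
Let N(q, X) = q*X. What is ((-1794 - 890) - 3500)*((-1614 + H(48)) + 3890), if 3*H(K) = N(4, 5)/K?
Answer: -126680786/9 ≈ -1.4076e+7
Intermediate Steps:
N(q, X) = X*q
H(K) = 20/(3*K) (H(K) = ((5*4)/K)/3 = (20/K)/3 = 20/(3*K))
((-1794 - 890) - 3500)*((-1614 + H(48)) + 3890) = ((-1794 - 890) - 3500)*((-1614 + (20/3)/48) + 3890) = (-2684 - 3500)*((-1614 + (20/3)*(1/48)) + 3890) = -6184*((-1614 + 5/36) + 3890) = -6184*(-58099/36 + 3890) = -6184*81941/36 = -126680786/9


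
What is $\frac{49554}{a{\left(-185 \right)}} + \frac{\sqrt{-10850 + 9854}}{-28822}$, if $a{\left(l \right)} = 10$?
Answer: $\frac{24777}{5} - \frac{i \sqrt{249}}{14411} \approx 4955.4 - 0.001095 i$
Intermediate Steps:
$\frac{49554}{a{\left(-185 \right)}} + \frac{\sqrt{-10850 + 9854}}{-28822} = \frac{49554}{10} + \frac{\sqrt{-10850 + 9854}}{-28822} = 49554 \cdot \frac{1}{10} + \sqrt{-996} \left(- \frac{1}{28822}\right) = \frac{24777}{5} + 2 i \sqrt{249} \left(- \frac{1}{28822}\right) = \frac{24777}{5} - \frac{i \sqrt{249}}{14411}$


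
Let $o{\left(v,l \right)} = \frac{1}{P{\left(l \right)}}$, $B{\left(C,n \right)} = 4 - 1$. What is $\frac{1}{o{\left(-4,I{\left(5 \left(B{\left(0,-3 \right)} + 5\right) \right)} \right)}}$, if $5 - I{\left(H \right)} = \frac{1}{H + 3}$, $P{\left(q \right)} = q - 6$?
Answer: $- \frac{44}{43} \approx -1.0233$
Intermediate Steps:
$B{\left(C,n \right)} = 3$
$P{\left(q \right)} = -6 + q$ ($P{\left(q \right)} = q - 6 = -6 + q$)
$I{\left(H \right)} = 5 - \frac{1}{3 + H}$ ($I{\left(H \right)} = 5 - \frac{1}{H + 3} = 5 - \frac{1}{3 + H}$)
$o{\left(v,l \right)} = \frac{1}{-6 + l}$
$\frac{1}{o{\left(-4,I{\left(5 \left(B{\left(0,-3 \right)} + 5\right) \right)} \right)}} = \frac{1}{\frac{1}{-6 + \frac{14 + 5 \cdot 5 \left(3 + 5\right)}{3 + 5 \left(3 + 5\right)}}} = \frac{1}{\frac{1}{-6 + \frac{14 + 5 \cdot 5 \cdot 8}{3 + 5 \cdot 8}}} = \frac{1}{\frac{1}{-6 + \frac{14 + 5 \cdot 40}{3 + 40}}} = \frac{1}{\frac{1}{-6 + \frac{14 + 200}{43}}} = \frac{1}{\frac{1}{-6 + \frac{1}{43} \cdot 214}} = \frac{1}{\frac{1}{-6 + \frac{214}{43}}} = \frac{1}{\frac{1}{- \frac{44}{43}}} = \frac{1}{- \frac{43}{44}} = - \frac{44}{43}$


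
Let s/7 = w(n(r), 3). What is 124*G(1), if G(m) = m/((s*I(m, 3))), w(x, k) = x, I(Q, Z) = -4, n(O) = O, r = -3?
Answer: 31/21 ≈ 1.4762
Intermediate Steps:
s = -21 (s = 7*(-3) = -21)
G(m) = m/84 (G(m) = m/((-21*(-4))) = m/84)
124*G(1) = 124*((1/84)*1) = 124*(1/84) = 31/21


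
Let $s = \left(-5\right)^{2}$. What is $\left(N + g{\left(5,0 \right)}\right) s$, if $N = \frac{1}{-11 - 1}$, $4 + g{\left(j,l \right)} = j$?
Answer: $\frac{275}{12} \approx 22.917$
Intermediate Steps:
$g{\left(j,l \right)} = -4 + j$
$s = 25$
$N = - \frac{1}{12}$ ($N = \frac{1}{-12} = - \frac{1}{12} \approx -0.083333$)
$\left(N + g{\left(5,0 \right)}\right) s = \left(- \frac{1}{12} + \left(-4 + 5\right)\right) 25 = \left(- \frac{1}{12} + 1\right) 25 = \frac{11}{12} \cdot 25 = \frac{275}{12}$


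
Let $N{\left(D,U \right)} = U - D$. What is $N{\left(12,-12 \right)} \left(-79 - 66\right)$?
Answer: $3480$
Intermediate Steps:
$N{\left(12,-12 \right)} \left(-79 - 66\right) = \left(-12 - 12\right) \left(-79 - 66\right) = \left(-12 - 12\right) \left(-145\right) = \left(-24\right) \left(-145\right) = 3480$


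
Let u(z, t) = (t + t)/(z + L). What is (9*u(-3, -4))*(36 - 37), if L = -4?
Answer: -72/7 ≈ -10.286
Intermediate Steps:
u(z, t) = 2*t/(-4 + z) (u(z, t) = (t + t)/(z - 4) = (2*t)/(-4 + z) = 2*t/(-4 + z))
(9*u(-3, -4))*(36 - 37) = (9*(2*(-4)/(-4 - 3)))*(36 - 37) = (9*(2*(-4)/(-7)))*(-1) = (9*(2*(-4)*(-⅐)))*(-1) = (9*(8/7))*(-1) = (72/7)*(-1) = -72/7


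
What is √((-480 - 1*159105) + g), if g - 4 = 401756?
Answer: 5*√9687 ≈ 492.11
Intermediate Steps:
g = 401760 (g = 4 + 401756 = 401760)
√((-480 - 1*159105) + g) = √((-480 - 1*159105) + 401760) = √((-480 - 159105) + 401760) = √(-159585 + 401760) = √242175 = 5*√9687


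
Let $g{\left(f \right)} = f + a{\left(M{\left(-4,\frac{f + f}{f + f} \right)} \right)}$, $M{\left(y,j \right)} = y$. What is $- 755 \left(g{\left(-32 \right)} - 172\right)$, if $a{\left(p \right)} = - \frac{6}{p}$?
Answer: $\frac{305775}{2} \approx 1.5289 \cdot 10^{5}$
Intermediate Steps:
$g{\left(f \right)} = \frac{3}{2} + f$ ($g{\left(f \right)} = f - \frac{6}{-4} = f - - \frac{3}{2} = f + \frac{3}{2} = \frac{3}{2} + f$)
$- 755 \left(g{\left(-32 \right)} - 172\right) = - 755 \left(\left(\frac{3}{2} - 32\right) - 172\right) = - 755 \left(- \frac{61}{2} - 172\right) = \left(-755\right) \left(- \frac{405}{2}\right) = \frac{305775}{2}$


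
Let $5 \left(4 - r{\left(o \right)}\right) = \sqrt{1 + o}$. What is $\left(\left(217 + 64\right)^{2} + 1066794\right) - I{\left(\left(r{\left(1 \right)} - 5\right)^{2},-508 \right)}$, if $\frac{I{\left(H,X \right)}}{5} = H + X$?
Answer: $\frac{5741448}{5} - 2 \sqrt{2} \approx 1.1483 \cdot 10^{6}$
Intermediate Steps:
$r{\left(o \right)} = 4 - \frac{\sqrt{1 + o}}{5}$
$I{\left(H,X \right)} = 5 H + 5 X$ ($I{\left(H,X \right)} = 5 \left(H + X\right) = 5 H + 5 X$)
$\left(\left(217 + 64\right)^{2} + 1066794\right) - I{\left(\left(r{\left(1 \right)} - 5\right)^{2},-508 \right)} = \left(\left(217 + 64\right)^{2} + 1066794\right) - \left(5 \left(\left(4 - \frac{\sqrt{1 + 1}}{5}\right) - 5\right)^{2} + 5 \left(-508\right)\right) = \left(281^{2} + 1066794\right) - \left(5 \left(\left(4 - \frac{\sqrt{2}}{5}\right) - 5\right)^{2} - 2540\right) = \left(78961 + 1066794\right) - \left(5 \left(-1 - \frac{\sqrt{2}}{5}\right)^{2} - 2540\right) = 1145755 - \left(-2540 + 5 \left(-1 - \frac{\sqrt{2}}{5}\right)^{2}\right) = 1145755 + \left(2540 - 5 \left(-1 - \frac{\sqrt{2}}{5}\right)^{2}\right) = 1148295 - 5 \left(-1 - \frac{\sqrt{2}}{5}\right)^{2}$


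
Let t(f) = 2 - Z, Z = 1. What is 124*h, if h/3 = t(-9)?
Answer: 372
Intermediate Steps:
t(f) = 1 (t(f) = 2 - 1*1 = 2 - 1 = 1)
h = 3 (h = 3*1 = 3)
124*h = 124*3 = 372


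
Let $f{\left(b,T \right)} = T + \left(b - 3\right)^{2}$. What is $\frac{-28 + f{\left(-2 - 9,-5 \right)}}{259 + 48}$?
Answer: $\frac{163}{307} \approx 0.53094$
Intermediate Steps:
$f{\left(b,T \right)} = T + \left(-3 + b\right)^{2}$
$\frac{-28 + f{\left(-2 - 9,-5 \right)}}{259 + 48} = \frac{-28 - \left(5 - \left(-3 - 11\right)^{2}\right)}{259 + 48} = \frac{-28 - \left(5 - \left(-3 - 11\right)^{2}\right)}{307} = \left(-28 - \left(5 - \left(-3 - 11\right)^{2}\right)\right) \frac{1}{307} = \left(-28 - \left(5 - \left(-14\right)^{2}\right)\right) \frac{1}{307} = \left(-28 + \left(-5 + 196\right)\right) \frac{1}{307} = \left(-28 + 191\right) \frac{1}{307} = 163 \cdot \frac{1}{307} = \frac{163}{307}$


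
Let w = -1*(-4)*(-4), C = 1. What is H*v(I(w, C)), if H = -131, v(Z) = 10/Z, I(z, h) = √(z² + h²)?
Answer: -1310*√257/257 ≈ -81.716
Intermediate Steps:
w = -16 (w = 4*(-4) = -16)
I(z, h) = √(h² + z²)
H*v(I(w, C)) = -1310/(√(1² + (-16)²)) = -1310/(√(1 + 256)) = -1310/(√257) = -1310*√257/257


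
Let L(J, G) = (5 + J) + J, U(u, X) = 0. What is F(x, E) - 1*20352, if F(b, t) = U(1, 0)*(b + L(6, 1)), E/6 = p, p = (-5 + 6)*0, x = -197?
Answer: -20352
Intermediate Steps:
p = 0 (p = 1*0 = 0)
E = 0 (E = 6*0 = 0)
L(J, G) = 5 + 2*J
F(b, t) = 0 (F(b, t) = 0*(b + (5 + 2*6)) = 0*(b + (5 + 12)) = 0*(b + 17) = 0*(17 + b) = 0)
F(x, E) - 1*20352 = 0 - 1*20352 = 0 - 20352 = -20352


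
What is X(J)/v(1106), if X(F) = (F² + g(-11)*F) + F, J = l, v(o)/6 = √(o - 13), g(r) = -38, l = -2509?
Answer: 3193957*√1093/3279 ≈ 32203.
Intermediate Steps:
v(o) = 6*√(-13 + o) (v(o) = 6*√(o - 13) = 6*√(-13 + o))
J = -2509
X(F) = F² - 37*F (X(F) = (F² - 38*F) + F = F² - 37*F)
X(J)/v(1106) = (-2509*(-37 - 2509))/((6*√(-13 + 1106))) = (-2509*(-2546))/((6*√1093)) = 6387914*(√1093/6558) = 3193957*√1093/3279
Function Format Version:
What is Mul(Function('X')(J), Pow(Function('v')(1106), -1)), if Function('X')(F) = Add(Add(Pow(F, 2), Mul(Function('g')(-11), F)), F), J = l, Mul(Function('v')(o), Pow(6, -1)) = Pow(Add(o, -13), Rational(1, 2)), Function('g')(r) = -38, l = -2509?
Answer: Mul(Rational(3193957, 3279), Pow(1093, Rational(1, 2))) ≈ 32203.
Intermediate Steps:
Function('v')(o) = Mul(6, Pow(Add(-13, o), Rational(1, 2))) (Function('v')(o) = Mul(6, Pow(Add(o, -13), Rational(1, 2))) = Mul(6, Pow(Add(-13, o), Rational(1, 2))))
J = -2509
Function('X')(F) = Add(Pow(F, 2), Mul(-37, F)) (Function('X')(F) = Add(Add(Pow(F, 2), Mul(-38, F)), F) = Add(Pow(F, 2), Mul(-37, F)))
Mul(Function('X')(J), Pow(Function('v')(1106), -1)) = Mul(Mul(-2509, Add(-37, -2509)), Pow(Mul(6, Pow(Add(-13, 1106), Rational(1, 2))), -1)) = Mul(Mul(-2509, -2546), Pow(Mul(6, Pow(1093, Rational(1, 2))), -1)) = Mul(6387914, Mul(Rational(1, 6558), Pow(1093, Rational(1, 2)))) = Mul(Rational(3193957, 3279), Pow(1093, Rational(1, 2)))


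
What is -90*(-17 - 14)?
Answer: 2790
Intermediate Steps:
-90*(-17 - 14) = -90*(-31) = 2790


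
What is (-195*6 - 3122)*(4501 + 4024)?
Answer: -36589300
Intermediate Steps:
(-195*6 - 3122)*(4501 + 4024) = (-1170 - 3122)*8525 = -4292*8525 = -36589300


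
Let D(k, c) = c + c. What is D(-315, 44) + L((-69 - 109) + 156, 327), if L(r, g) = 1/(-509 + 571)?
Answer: 5457/62 ≈ 88.016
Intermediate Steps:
L(r, g) = 1/62
D(k, c) = 2*c
D(-315, 44) + L((-69 - 109) + 156, 327) = 2*44 + 1/62 = 88 + 1/62 = 5457/62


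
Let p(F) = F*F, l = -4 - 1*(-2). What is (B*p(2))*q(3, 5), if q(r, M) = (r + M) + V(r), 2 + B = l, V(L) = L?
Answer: -176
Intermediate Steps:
l = -2 (l = -4 + 2 = -2)
B = -4 (B = -2 - 2 = -4)
p(F) = F²
q(r, M) = M + 2*r (q(r, M) = (r + M) + r = (M + r) + r = M + 2*r)
(B*p(2))*q(3, 5) = (-4*2²)*(5 + 2*3) = (-4*4)*(5 + 6) = -16*11 = -176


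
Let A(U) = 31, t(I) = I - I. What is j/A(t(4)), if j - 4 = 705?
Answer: 709/31 ≈ 22.871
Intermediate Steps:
t(I) = 0
j = 709 (j = 4 + 705 = 709)
j/A(t(4)) = 709/31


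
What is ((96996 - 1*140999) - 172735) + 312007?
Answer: 95269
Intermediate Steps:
((96996 - 1*140999) - 172735) + 312007 = ((96996 - 140999) - 172735) + 312007 = (-44003 - 172735) + 312007 = -216738 + 312007 = 95269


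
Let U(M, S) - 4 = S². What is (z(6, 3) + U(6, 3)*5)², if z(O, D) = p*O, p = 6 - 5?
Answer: 5041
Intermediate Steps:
p = 1
U(M, S) = 4 + S²
z(O, D) = O (z(O, D) = 1*O = O)
(z(6, 3) + U(6, 3)*5)² = (6 + (4 + 3²)*5)² = (6 + (4 + 9)*5)² = (6 + 13*5)² = (6 + 65)² = 71² = 5041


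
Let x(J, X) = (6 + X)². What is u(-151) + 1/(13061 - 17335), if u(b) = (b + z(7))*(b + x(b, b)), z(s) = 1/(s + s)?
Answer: -13465164343/4274 ≈ -3.1505e+6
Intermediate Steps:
z(s) = 1/(2*s)
u(b) = (1/14 + b)*(b + (6 + b)²) (u(b) = (b + (½)/7)*(b + (6 + b)²) = (b + (½)*(⅐))*(b + (6 + b)²) = (b + 1/14)*(b + (6 + b)²) = (1/14 + b)*(b + (6 + b)²))
u(-151) + 1/(13061 - 17335) = (18/7 + (-151)³ + (183/14)*(-151)² + (517/14)*(-151)) + 1/(13061 - 17335) = (18/7 - 3442951 + (183/14)*22801 - 78067/14) + 1/(-4274) = (18/7 - 3442951 + 4172583/14 - 78067/14) - 1/4274 = -3150483 - 1/4274 = -13465164343/4274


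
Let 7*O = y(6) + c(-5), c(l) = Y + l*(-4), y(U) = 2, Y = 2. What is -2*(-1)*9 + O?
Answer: 150/7 ≈ 21.429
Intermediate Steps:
c(l) = 2 - 4*l (c(l) = 2 + l*(-4) = 2 - 4*l)
O = 24/7 (O = (2 + (2 - 4*(-5)))/7 = (2 + (2 + 20))/7 = (2 + 22)/7 = (⅐)*24 = 24/7 ≈ 3.4286)
-2*(-1)*9 + O = -2*(-1)*9 + 24/7 = 2*9 + 24/7 = 18 + 24/7 = 150/7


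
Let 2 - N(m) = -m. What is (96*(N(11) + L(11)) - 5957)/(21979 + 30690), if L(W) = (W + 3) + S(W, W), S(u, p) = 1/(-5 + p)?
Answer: -3349/52669 ≈ -0.063586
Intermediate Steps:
N(m) = 2 + m (N(m) = 2 - (-1)*m = 2 + m)
L(W) = 3 + W + 1/(-5 + W) (L(W) = (W + 3) + 1/(-5 + W) = (3 + W) + 1/(-5 + W) = 3 + W + 1/(-5 + W))
(96*(N(11) + L(11)) - 5957)/(21979 + 30690) = (96*((2 + 11) + (1 + (-5 + 11)*(3 + 11))/(-5 + 11)) - 5957)/(21979 + 30690) = (96*(13 + (1 + 6*14)/6) - 5957)/52669 = (96*(13 + (1 + 84)/6) - 5957)*(1/52669) = (96*(13 + (1/6)*85) - 5957)*(1/52669) = (96*(13 + 85/6) - 5957)*(1/52669) = (96*(163/6) - 5957)*(1/52669) = (2608 - 5957)*(1/52669) = -3349*1/52669 = -3349/52669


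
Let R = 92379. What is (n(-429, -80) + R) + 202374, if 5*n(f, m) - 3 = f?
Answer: 1473339/5 ≈ 2.9467e+5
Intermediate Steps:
n(f, m) = ⅗ + f/5
(n(-429, -80) + R) + 202374 = ((⅗ + (⅕)*(-429)) + 92379) + 202374 = ((⅗ - 429/5) + 92379) + 202374 = (-426/5 + 92379) + 202374 = 461469/5 + 202374 = 1473339/5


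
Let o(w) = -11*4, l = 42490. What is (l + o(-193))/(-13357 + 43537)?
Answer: 21223/15090 ≈ 1.4064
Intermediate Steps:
o(w) = -44
(l + o(-193))/(-13357 + 43537) = (42490 - 44)/(-13357 + 43537) = 42446/30180 = 42446*(1/30180) = 21223/15090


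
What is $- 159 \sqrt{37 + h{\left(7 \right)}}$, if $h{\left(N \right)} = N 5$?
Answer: $- 954 \sqrt{2} \approx -1349.2$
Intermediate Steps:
$h{\left(N \right)} = 5 N$
$- 159 \sqrt{37 + h{\left(7 \right)}} = - 159 \sqrt{37 + 5 \cdot 7} = - 159 \sqrt{37 + 35} = - 159 \sqrt{72} = - 159 \cdot 6 \sqrt{2} = - 954 \sqrt{2}$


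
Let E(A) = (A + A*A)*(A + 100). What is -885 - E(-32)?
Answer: -68341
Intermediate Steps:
E(A) = (100 + A)*(A + A²) (E(A) = (A + A²)*(100 + A) = (100 + A)*(A + A²))
-885 - E(-32) = -885 - (-32)*(100 + (-32)² + 101*(-32)) = -885 - (-32)*(100 + 1024 - 3232) = -885 - (-32)*(-2108) = -885 - 1*67456 = -885 - 67456 = -68341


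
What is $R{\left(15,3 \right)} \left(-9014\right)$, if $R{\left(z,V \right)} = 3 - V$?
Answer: $0$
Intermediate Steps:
$R{\left(15,3 \right)} \left(-9014\right) = \left(3 - 3\right) \left(-9014\right) = 0 \left(-9014\right) = 0$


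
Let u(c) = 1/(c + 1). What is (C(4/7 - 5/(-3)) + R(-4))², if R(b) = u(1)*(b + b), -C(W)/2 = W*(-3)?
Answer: 4356/49 ≈ 88.898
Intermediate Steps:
u(c) = 1/(1 + c)
C(W) = 6*W (C(W) = -2*W*(-3) = -(-6)*W = 6*W)
R(b) = b (R(b) = (b + b)/(1 + 1) = (2*b)/2 = b)
(C(4/7 - 5/(-3)) + R(-4))² = (6*(4/7 - 5/(-3)) - 4)² = (6*(4*(⅐) - 5*(-⅓)) - 4)² = (6*(4/7 + 5/3) - 4)² = (6*(47/21) - 4)² = (94/7 - 4)² = (66/7)² = 4356/49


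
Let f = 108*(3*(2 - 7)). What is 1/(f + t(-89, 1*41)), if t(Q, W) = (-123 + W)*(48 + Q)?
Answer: 1/1742 ≈ 0.00057405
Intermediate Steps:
f = -1620 (f = 108*(3*(-5)) = 108*(-15) = -1620)
1/(f + t(-89, 1*41)) = 1/(-1620 + (-5904 - 123*(-89) + 48*(1*41) - 89*41)) = 1/(-1620 + (-5904 + 10947 + 48*41 - 89*41)) = 1/(-1620 + (-5904 + 10947 + 1968 - 3649)) = 1/(-1620 + 3362) = 1/1742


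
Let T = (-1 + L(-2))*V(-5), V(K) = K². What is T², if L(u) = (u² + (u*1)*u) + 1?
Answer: 40000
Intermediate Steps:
L(u) = 1 + 2*u² (L(u) = (u² + u*u) + 1 = (u² + u²) + 1 = 2*u² + 1 = 1 + 2*u²)
T = 200 (T = (-1 + (1 + 2*(-2)²))*(-5)² = (-1 + (1 + 2*4))*25 = (-1 + (1 + 8))*25 = (-1 + 9)*25 = 8*25 = 200)
T² = 200² = 40000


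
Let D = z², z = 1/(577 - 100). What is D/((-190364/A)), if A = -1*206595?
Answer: 22955/4812592284 ≈ 4.7698e-6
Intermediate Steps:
z = 1/477 ≈ 0.0020964
D = 1/227529 (D = (1/477)² = 1/227529 ≈ 4.3950e-6)
A = -206595
D/((-190364/A)) = 1/(227529*((-190364/(-206595)))) = 1/(227529*((-190364*(-1/206595)))) = 1/(227529*(190364/206595)) = (1/227529)*(206595/190364) = 22955/4812592284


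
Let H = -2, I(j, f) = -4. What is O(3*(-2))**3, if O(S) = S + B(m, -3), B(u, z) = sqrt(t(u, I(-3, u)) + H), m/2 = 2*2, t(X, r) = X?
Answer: -324 + 114*sqrt(6) ≈ -44.758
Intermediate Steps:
m = 8 (m = 2*(2*2) = 2*4 = 8)
B(u, z) = sqrt(-2 + u) (B(u, z) = sqrt(u - 2) = sqrt(-2 + u))
O(S) = S + sqrt(6) (O(S) = S + sqrt(-2 + 8) = S + sqrt(6))
O(3*(-2))**3 = (3*(-2) + sqrt(6))**3 = (-6 + sqrt(6))**3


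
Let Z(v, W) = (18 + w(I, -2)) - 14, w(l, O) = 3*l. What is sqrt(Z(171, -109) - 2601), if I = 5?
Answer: I*sqrt(2582) ≈ 50.813*I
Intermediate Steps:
Z(v, W) = 19 (Z(v, W) = (18 + 3*5) - 14 = (18 + 15) - 14 = 33 - 14 = 19)
sqrt(Z(171, -109) - 2601) = sqrt(19 - 2601) = sqrt(-2582) = I*sqrt(2582)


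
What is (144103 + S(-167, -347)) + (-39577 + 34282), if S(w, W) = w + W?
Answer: 138294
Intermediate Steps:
S(w, W) = W + w
(144103 + S(-167, -347)) + (-39577 + 34282) = (144103 + (-347 - 167)) + (-39577 + 34282) = (144103 - 514) - 5295 = 143589 - 5295 = 138294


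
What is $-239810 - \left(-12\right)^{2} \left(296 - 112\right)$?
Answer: $-266306$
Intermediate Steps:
$-239810 - \left(-12\right)^{2} \left(296 - 112\right) = -239810 - 144 \cdot 184 = -239810 - 26496 = -266306$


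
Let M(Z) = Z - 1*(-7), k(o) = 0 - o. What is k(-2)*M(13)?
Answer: 40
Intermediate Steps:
k(o) = -o
M(Z) = 7 + Z (M(Z) = Z + 7 = 7 + Z)
k(-2)*M(13) = (-1*(-2))*(7 + 13) = 2*20 = 40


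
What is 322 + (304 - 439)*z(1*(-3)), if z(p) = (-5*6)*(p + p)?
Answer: -23978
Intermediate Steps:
z(p) = -60*p
322 + (304 - 439)*z(1*(-3)) = 322 + (304 - 439)*(-60*(-3)) = 322 - (-8100)*(-3) = 322 - 135*180 = 322 - 24300 = -23978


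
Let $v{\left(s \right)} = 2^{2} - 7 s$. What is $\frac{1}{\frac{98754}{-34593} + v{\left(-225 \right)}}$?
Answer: $\frac{11531}{18174531} \approx 0.00063446$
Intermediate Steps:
$v{\left(s \right)} = 4 - 7 s$
$\frac{1}{\frac{98754}{-34593} + v{\left(-225 \right)}} = \frac{1}{\frac{98754}{-34593} + \left(4 - -1575\right)} = \frac{1}{98754 \left(- \frac{1}{34593}\right) + \left(4 + 1575\right)} = \frac{1}{- \frac{32918}{11531} + 1579} = \frac{1}{\frac{18174531}{11531}} = \frac{11531}{18174531}$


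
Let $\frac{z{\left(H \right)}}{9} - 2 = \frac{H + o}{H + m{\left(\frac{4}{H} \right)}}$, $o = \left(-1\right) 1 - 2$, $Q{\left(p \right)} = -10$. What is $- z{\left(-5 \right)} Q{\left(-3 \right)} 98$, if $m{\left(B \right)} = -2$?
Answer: $27720$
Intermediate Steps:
$o = -3$ ($o = -1 - 2 = -3$)
$z{\left(H \right)} = 18 + \frac{9 \left(-3 + H\right)}{-2 + H}$ ($z{\left(H \right)} = 18 + 9 \frac{H - 3}{H - 2} = 18 + 9 \frac{-3 + H}{-2 + H} = 18 + \frac{9 \left(-3 + H\right)}{-2 + H}$)
$- z{\left(-5 \right)} Q{\left(-3 \right)} 98 = - \frac{9 \left(-7 + 3 \left(-5\right)\right)}{-2 - 5} \left(-10\right) 98 = - \frac{9 \left(-7 - 15\right)}{-7} \left(-10\right) 98 = - \frac{9 \left(-1\right) \left(-22\right)}{7} \left(-10\right) 98 = \left(-1\right) \frac{198}{7} \left(-10\right) 98 = \left(- \frac{198}{7}\right) \left(-10\right) 98 = \frac{1980}{7} \cdot 98 = 27720$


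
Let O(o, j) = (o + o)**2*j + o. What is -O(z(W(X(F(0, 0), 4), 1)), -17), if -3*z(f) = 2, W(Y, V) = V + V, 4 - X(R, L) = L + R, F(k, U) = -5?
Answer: 278/9 ≈ 30.889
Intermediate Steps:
X(R, L) = 4 - L - R (X(R, L) = 4 - (L + R) = 4 + (-L - R) = 4 - L - R)
W(Y, V) = 2*V
z(f) = -2/3 (z(f) = -1/3*2 = -2/3)
O(o, j) = o + 4*j*o**2 (O(o, j) = (2*o)**2*j + o = (4*o**2)*j + o = 4*j*o**2 + o = o + 4*j*o**2)
-O(z(W(X(F(0, 0), 4), 1)), -17) = -(-2)*(1 + 4*(-17)*(-2/3))/3 = -(-2)*(1 + 136/3)/3 = -(-2)*139/(3*3) = -1*(-278/9) = 278/9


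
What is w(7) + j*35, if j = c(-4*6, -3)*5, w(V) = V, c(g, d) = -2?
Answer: -343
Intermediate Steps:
j = -10 (j = -2*5 = -10)
w(7) + j*35 = 7 - 10*35 = 7 - 350 = -343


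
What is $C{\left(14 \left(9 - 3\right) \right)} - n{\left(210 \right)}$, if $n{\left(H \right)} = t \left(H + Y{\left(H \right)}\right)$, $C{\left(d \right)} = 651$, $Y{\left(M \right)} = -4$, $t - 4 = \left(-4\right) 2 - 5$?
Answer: $2505$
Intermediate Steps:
$t = -9$ ($t = 4 - 13 = -9$)
$n{\left(H \right)} = 36 - 9 H$ ($n{\left(H \right)} = - 9 \left(H - 4\right) = - 9 \left(-4 + H\right) = 36 - 9 H$)
$C{\left(14 \left(9 - 3\right) \right)} - n{\left(210 \right)} = 651 - \left(36 - 1890\right) = 651 - -1854 = 651 + 1854 = 2505$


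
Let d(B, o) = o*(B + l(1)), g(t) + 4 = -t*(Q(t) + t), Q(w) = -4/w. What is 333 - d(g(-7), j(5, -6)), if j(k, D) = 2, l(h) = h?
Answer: 429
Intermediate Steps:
g(t) = -4 - t*(t - 4/t) (g(t) = -4 - t*(-4/t + t) = -4 - t*(t - 4/t))
d(B, o) = o*(1 + B) (d(B, o) = o*(B + 1) = o*(1 + B))
333 - d(g(-7), j(5, -6)) = 333 - 2*(1 - 1*(-7)²) = 333 - 2*(1 - 1*49) = 333 - 2*(1 - 49) = 333 - 2*(-48) = 333 - 1*(-96) = 333 + 96 = 429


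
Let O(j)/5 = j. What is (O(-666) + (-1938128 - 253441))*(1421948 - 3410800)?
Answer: 4365329265948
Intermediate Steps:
O(j) = 5*j
(O(-666) + (-1938128 - 253441))*(1421948 - 3410800) = (5*(-666) + (-1938128 - 253441))*(1421948 - 3410800) = (-3330 - 2191569)*(-1988852) = -2194899*(-1988852) = 4365329265948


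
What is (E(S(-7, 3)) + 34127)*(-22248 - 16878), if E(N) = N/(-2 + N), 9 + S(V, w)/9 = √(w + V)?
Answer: -9631455624348/7213 + 1408536*I/7213 ≈ -1.3353e+9 + 195.28*I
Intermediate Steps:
S(V, w) = -81 + 9*√(V + w) (S(V, w) = -81 + 9*√(w + V) = -81 + 9*√(V + w))
(E(S(-7, 3)) + 34127)*(-22248 - 16878) = ((-81 + 9*√(-7 + 3))/(-2 + (-81 + 9*√(-7 + 3))) + 34127)*(-22248 - 16878) = ((-81 + 9*√(-4))/(-2 + (-81 + 9*√(-4))) + 34127)*(-39126) = ((-81 + 9*(2*I))/(-2 + (-81 + 9*(2*I))) + 34127)*(-39126) = ((-81 + 18*I)/(-2 + (-81 + 18*I)) + 34127)*(-39126) = ((-81 + 18*I)/(-83 + 18*I) + 34127)*(-39126) = ((-81 + 18*I)*((-83 - 18*I)/7213) + 34127)*(-39126) = ((-83 - 18*I)*(-81 + 18*I)/7213 + 34127)*(-39126) = (34127 + (-83 - 18*I)*(-81 + 18*I)/7213)*(-39126) = -1335253002 - 39126*(-83 - 18*I)*(-81 + 18*I)/7213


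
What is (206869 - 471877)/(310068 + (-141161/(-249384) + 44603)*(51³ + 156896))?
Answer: -66088755072/3220828975450123 ≈ -2.0519e-5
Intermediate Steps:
(206869 - 471877)/(310068 + (-141161/(-249384) + 44603)*(51³ + 156896)) = -265008/(310068 + (-141161*(-1/249384) + 44603)*(132651 + 156896)) = -265008/(310068 + (141161/249384 + 44603)*289547) = -265008/(310068 + (11123415713/249384)*289547) = -265008/(310068 + 3220751649452011/249384) = -265008/3220828975450123/249384 = -265008*249384/3220828975450123 = -66088755072/3220828975450123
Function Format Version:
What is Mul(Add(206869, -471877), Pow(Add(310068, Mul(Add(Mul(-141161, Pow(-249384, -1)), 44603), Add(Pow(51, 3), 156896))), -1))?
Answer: Rational(-66088755072, 3220828975450123) ≈ -2.0519e-5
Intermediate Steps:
Mul(Add(206869, -471877), Pow(Add(310068, Mul(Add(Mul(-141161, Pow(-249384, -1)), 44603), Add(Pow(51, 3), 156896))), -1)) = Mul(-265008, Pow(Add(310068, Mul(Add(Mul(-141161, Rational(-1, 249384)), 44603), Add(132651, 156896))), -1)) = Mul(-265008, Pow(Add(310068, Mul(Add(Rational(141161, 249384), 44603), 289547)), -1)) = Mul(-265008, Pow(Add(310068, Mul(Rational(11123415713, 249384), 289547)), -1)) = Mul(-265008, Pow(Add(310068, Rational(3220751649452011, 249384)), -1)) = Mul(-265008, Pow(Rational(3220828975450123, 249384), -1)) = Mul(-265008, Rational(249384, 3220828975450123)) = Rational(-66088755072, 3220828975450123)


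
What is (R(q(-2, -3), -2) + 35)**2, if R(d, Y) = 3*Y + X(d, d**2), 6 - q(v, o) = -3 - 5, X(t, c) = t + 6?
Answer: 2401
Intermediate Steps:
X(t, c) = 6 + t
q(v, o) = 14 (q(v, o) = 6 - (-3 - 5) = 6 - 1*(-8) = 6 + 8 = 14)
R(d, Y) = 6 + d + 3*Y (R(d, Y) = 3*Y + (6 + d) = 6 + d + 3*Y)
(R(q(-2, -3), -2) + 35)**2 = ((6 + 14 + 3*(-2)) + 35)**2 = ((6 + 14 - 6) + 35)**2 = (14 + 35)**2 = 49**2 = 2401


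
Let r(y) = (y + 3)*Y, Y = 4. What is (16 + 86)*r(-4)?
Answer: -408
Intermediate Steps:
r(y) = 12 + 4*y (r(y) = (y + 3)*4 = (3 + y)*4 = 12 + 4*y)
(16 + 86)*r(-4) = (16 + 86)*(12 + 4*(-4)) = 102*(12 - 16) = 102*(-4) = -408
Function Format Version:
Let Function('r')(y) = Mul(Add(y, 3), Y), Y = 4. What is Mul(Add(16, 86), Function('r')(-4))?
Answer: -408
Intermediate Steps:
Function('r')(y) = Add(12, Mul(4, y)) (Function('r')(y) = Mul(Add(y, 3), 4) = Mul(Add(3, y), 4) = Add(12, Mul(4, y)))
Mul(Add(16, 86), Function('r')(-4)) = Mul(Add(16, 86), Add(12, Mul(4, -4))) = Mul(102, Add(12, -16)) = Mul(102, -4) = -408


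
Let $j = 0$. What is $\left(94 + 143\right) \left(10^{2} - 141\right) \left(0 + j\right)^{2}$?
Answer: $0$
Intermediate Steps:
$\left(94 + 143\right) \left(10^{2} - 141\right) \left(0 + j\right)^{2} = \left(94 + 143\right) \left(10^{2} - 141\right) \left(0 + 0\right)^{2} = 237 \left(100 - 141\right) 0^{2} = 237 \left(-41\right) 0 = \left(-9717\right) 0 = 0$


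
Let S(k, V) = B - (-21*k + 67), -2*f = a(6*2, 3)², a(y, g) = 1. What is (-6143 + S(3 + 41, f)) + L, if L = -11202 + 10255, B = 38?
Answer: -6195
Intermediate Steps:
f = -½ (f = -½*1² = -½*1 = -½ ≈ -0.50000)
S(k, V) = -29 + 21*k (S(k, V) = 38 - (-21*k + 67) = 38 - (67 - 21*k) = 38 + (-67 + 21*k) = -29 + 21*k)
L = -947
(-6143 + S(3 + 41, f)) + L = (-6143 + (-29 + 21*(3 + 41))) - 947 = (-6143 + (-29 + 21*44)) - 947 = (-6143 + (-29 + 924)) - 947 = (-6143 + 895) - 947 = -5248 - 947 = -6195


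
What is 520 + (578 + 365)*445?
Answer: 420155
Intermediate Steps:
520 + (578 + 365)*445 = 520 + 943*445 = 520 + 419635 = 420155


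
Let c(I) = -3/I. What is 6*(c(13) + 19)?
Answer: 1464/13 ≈ 112.62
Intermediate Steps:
6*(c(13) + 19) = 6*(-3/13 + 19) = 6*(244/13) = 1464/13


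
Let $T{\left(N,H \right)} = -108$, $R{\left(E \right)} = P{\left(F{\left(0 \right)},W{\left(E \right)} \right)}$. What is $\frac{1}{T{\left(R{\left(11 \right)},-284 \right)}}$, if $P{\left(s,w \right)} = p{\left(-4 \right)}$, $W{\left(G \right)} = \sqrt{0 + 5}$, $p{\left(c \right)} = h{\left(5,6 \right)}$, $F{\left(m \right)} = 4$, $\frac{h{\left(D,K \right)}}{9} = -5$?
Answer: $- \frac{1}{108} \approx -0.0092593$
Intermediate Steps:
$h{\left(D,K \right)} = -45$ ($h{\left(D,K \right)} = 9 \left(-5\right) = -45$)
$p{\left(c \right)} = -45$
$W{\left(G \right)} = \sqrt{5}$
$P{\left(s,w \right)} = -45$
$R{\left(E \right)} = -45$
$\frac{1}{T{\left(R{\left(11 \right)},-284 \right)}} = \frac{1}{-108} = - \frac{1}{108}$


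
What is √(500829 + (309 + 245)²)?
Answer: √807745 ≈ 898.75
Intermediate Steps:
√(500829 + (309 + 245)²) = √(500829 + 554²) = √(500829 + 306916) = √807745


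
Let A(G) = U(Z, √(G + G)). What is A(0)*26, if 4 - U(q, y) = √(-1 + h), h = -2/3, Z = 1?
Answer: 104 - 26*I*√15/3 ≈ 104.0 - 33.566*I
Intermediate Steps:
h = -⅔ (h = -2*⅓ = -⅔ ≈ -0.66667)
U(q, y) = 4 - I*√15/3 (U(q, y) = 4 - √(-1 - ⅔) = 4 - √(-5/3) = 4 - I*√15/3)
A(G) = 4 - I*√15/3
A(0)*26 = (4 - I*√15/3)*26 = 104 - 26*I*√15/3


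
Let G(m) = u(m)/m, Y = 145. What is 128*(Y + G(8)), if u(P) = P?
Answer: 18688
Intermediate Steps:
G(m) = 1 (G(m) = m/m = 1)
128*(Y + G(8)) = 128*(145 + 1) = 128*146 = 18688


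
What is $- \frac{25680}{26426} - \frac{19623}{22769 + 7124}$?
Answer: $- \frac{643104819}{394976209} \approx -1.6282$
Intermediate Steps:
$- \frac{25680}{26426} - \frac{19623}{22769 + 7124} = \left(-25680\right) \frac{1}{26426} - \frac{19623}{29893} = - \frac{12840}{13213} - \frac{19623}{29893} = - \frac{643104819}{394976209}$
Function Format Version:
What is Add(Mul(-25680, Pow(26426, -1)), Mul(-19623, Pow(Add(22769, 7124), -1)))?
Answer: Rational(-643104819, 394976209) ≈ -1.6282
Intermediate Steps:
Add(Mul(-25680, Pow(26426, -1)), Mul(-19623, Pow(Add(22769, 7124), -1))) = Add(Mul(-25680, Rational(1, 26426)), Mul(-19623, Pow(29893, -1))) = Add(Rational(-12840, 13213), Mul(-19623, Rational(1, 29893))) = Add(Rational(-12840, 13213), Rational(-19623, 29893)) = Rational(-643104819, 394976209)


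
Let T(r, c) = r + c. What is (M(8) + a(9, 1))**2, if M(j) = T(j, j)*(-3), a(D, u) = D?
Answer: 1521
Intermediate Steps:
T(r, c) = c + r
M(j) = -6*j (M(j) = (j + j)*(-3) = (2*j)*(-3) = -6*j)
(M(8) + a(9, 1))**2 = (-6*8 + 9)**2 = (-48 + 9)**2 = (-39)**2 = 1521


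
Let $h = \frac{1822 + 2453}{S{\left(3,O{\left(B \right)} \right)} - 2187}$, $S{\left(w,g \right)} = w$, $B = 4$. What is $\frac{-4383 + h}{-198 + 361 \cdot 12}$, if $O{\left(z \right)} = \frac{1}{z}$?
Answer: $- \frac{1064083}{1003184} \approx -1.0607$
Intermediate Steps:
$h = - \frac{1425}{728}$ ($h = \frac{1822 + 2453}{3 - 2187} = \frac{4275}{-2184} = 4275 \left(- \frac{1}{2184}\right) = - \frac{1425}{728} \approx -1.9574$)
$\frac{-4383 + h}{-198 + 361 \cdot 12} = \frac{-4383 - \frac{1425}{728}}{-198 + 361 \cdot 12} = - \frac{3192249}{728 \left(-198 + 4332\right)} = - \frac{3192249}{728 \cdot 4134} = \left(- \frac{3192249}{728}\right) \frac{1}{4134} = - \frac{1064083}{1003184}$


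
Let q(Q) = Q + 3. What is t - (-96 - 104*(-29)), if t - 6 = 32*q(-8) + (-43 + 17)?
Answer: -3100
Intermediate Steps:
q(Q) = 3 + Q
t = -180 (t = 6 + (32*(3 - 8) + (-43 + 17)) = 6 + (32*(-5) - 26) = 6 + (-160 - 26) = 6 - 186 = -180)
t - (-96 - 104*(-29)) = -180 - (-96 - 104*(-29)) = -180 - (-96 + 3016) = -180 - 1*2920 = -180 - 2920 = -3100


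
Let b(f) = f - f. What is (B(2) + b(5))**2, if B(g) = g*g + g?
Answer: 36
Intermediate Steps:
b(f) = 0
B(g) = g + g**2 (B(g) = g**2 + g = g + g**2)
(B(2) + b(5))**2 = (2*(1 + 2) + 0)**2 = (2*3 + 0)**2 = (6 + 0)**2 = 6**2 = 36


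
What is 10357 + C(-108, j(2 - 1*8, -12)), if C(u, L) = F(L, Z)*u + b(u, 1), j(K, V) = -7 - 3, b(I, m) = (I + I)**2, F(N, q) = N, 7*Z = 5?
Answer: 58093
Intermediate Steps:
Z = 5/7 (Z = (1/7)*5 = 5/7 ≈ 0.71429)
b(I, m) = 4*I**2 (b(I, m) = (2*I)**2 = 4*I**2)
j(K, V) = -10
C(u, L) = 4*u**2 + L*u (C(u, L) = L*u + 4*u**2 = 4*u**2 + L*u)
10357 + C(-108, j(2 - 1*8, -12)) = 10357 - 108*(-10 + 4*(-108)) = 10357 - 108*(-10 - 432) = 10357 - 108*(-442) = 10357 + 47736 = 58093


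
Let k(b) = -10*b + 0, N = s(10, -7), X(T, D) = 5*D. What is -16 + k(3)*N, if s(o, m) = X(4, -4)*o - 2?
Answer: 6044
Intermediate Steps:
s(o, m) = -2 - 20*o (s(o, m) = (5*(-4))*o - 2 = -20*o - 2 = -2 - 20*o)
N = -202 (N = -2 - 20*10 = -2 - 200 = -202)
k(b) = -10*b
-16 + k(3)*N = -16 - 10*3*(-202) = -16 - 30*(-202) = -16 + 6060 = 6044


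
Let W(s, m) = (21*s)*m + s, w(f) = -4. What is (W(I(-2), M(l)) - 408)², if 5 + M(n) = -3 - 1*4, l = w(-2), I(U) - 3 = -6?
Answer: 119025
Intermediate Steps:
I(U) = -3 (I(U) = 3 - 6 = -3)
l = -4
M(n) = -12 (M(n) = -5 + (-3 - 1*4) = -5 + (-3 - 4) = -5 - 7 = -12)
W(s, m) = s + 21*m*s (W(s, m) = 21*m*s + s = s + 21*m*s)
(W(I(-2), M(l)) - 408)² = (-3*(1 + 21*(-12)) - 408)² = (-3*(1 - 252) - 408)² = (-3*(-251) - 408)² = (753 - 408)² = 345² = 119025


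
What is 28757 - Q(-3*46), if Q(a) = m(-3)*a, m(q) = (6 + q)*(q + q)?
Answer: 26273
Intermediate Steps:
m(q) = 2*q*(6 + q) (m(q) = (6 + q)*(2*q) = 2*q*(6 + q))
Q(a) = -18*a (Q(a) = (2*(-3)*(6 - 3))*a = (2*(-3)*3)*a = -18*a)
28757 - Q(-3*46) = 28757 - (-18)*(-3*46) = 28757 - (-18)*(-138) = 28757 - 1*2484 = 28757 - 2484 = 26273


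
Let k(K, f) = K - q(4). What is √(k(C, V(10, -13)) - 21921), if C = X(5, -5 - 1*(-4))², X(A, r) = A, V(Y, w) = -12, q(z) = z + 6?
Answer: 3*I*√2434 ≈ 148.01*I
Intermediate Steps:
q(z) = 6 + z
C = 25 (C = 5² = 25)
k(K, f) = -10 + K (k(K, f) = K - (6 + 4) = K - 1*10 = K - 10 = -10 + K)
√(k(C, V(10, -13)) - 21921) = √((-10 + 25) - 21921) = √(15 - 21921) = √(-21906) = 3*I*√2434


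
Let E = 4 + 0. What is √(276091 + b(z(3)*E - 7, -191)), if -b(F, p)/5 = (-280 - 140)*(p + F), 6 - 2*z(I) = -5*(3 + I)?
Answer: √11491 ≈ 107.20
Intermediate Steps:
z(I) = 21/2 + 5*I/2 (z(I) = 3 - (-5)*(3 + I)/2 = 3 - (-15 - 5*I)/2 = 3 + (15/2 + 5*I/2) = 21/2 + 5*I/2)
E = 4
b(F, p) = 2100*F + 2100*p (b(F, p) = -5*(-280 - 140)*(p + F) = -(-2100)*(F + p) = -5*(-420*F - 420*p) = 2100*F + 2100*p)
√(276091 + b(z(3)*E - 7, -191)) = √(276091 + (2100*((21/2 + (5/2)*3)*4 - 7) + 2100*(-191))) = √(276091 + (2100*((21/2 + 15/2)*4 - 7) - 401100)) = √(276091 + (2100*(18*4 - 7) - 401100)) = √(276091 + (2100*(72 - 7) - 401100)) = √(276091 + (2100*65 - 401100)) = √(276091 + (136500 - 401100)) = √(276091 - 264600) = √11491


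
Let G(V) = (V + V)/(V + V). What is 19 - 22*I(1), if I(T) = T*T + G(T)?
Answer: -25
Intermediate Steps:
G(V) = 1 (G(V) = (2*V)/((2*V)) = (2*V)*(1/(2*V)) = 1)
I(T) = 1 + T² (I(T) = T*T + 1 = T² + 1 = 1 + T²)
19 - 22*I(1) = 19 - 22*(1 + 1²) = 19 - 22*(1 + 1) = 19 - 22*2 = 19 - 44 = -25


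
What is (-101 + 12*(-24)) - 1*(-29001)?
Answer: 28612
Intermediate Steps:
(-101 + 12*(-24)) - 1*(-29001) = (-101 - 288) + 29001 = -389 + 29001 = 28612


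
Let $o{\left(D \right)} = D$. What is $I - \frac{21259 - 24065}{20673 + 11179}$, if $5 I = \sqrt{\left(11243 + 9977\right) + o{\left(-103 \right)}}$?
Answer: $\frac{1403}{15926} + \frac{\sqrt{21117}}{5} \approx 29.151$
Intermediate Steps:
$I = \frac{\sqrt{21117}}{5}$ ($I = \frac{\sqrt{\left(11243 + 9977\right) - 103}}{5} = \frac{\sqrt{21220 - 103}}{5} = \frac{\sqrt{21117}}{5} \approx 29.063$)
$I - \frac{21259 - 24065}{20673 + 11179} = \frac{\sqrt{21117}}{5} - \frac{21259 - 24065}{20673 + 11179} = \frac{\sqrt{21117}}{5} - - \frac{2806}{31852} = \frac{\sqrt{21117}}{5} - \left(-2806\right) \frac{1}{31852} = \frac{\sqrt{21117}}{5} - - \frac{1403}{15926} = \frac{\sqrt{21117}}{5} + \frac{1403}{15926} = \frac{1403}{15926} + \frac{\sqrt{21117}}{5}$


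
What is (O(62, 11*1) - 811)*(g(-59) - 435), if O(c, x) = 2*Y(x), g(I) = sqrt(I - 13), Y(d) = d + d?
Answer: 333645 - 4602*I*sqrt(2) ≈ 3.3365e+5 - 6508.2*I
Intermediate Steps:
Y(d) = 2*d
g(I) = sqrt(-13 + I)
O(c, x) = 4*x (O(c, x) = 2*(2*x) = 4*x)
(O(62, 11*1) - 811)*(g(-59) - 435) = (4*(11*1) - 811)*(sqrt(-13 - 59) - 435) = (4*11 - 811)*(sqrt(-72) - 435) = (44 - 811)*(6*I*sqrt(2) - 435) = -767*(-435 + 6*I*sqrt(2)) = 333645 - 4602*I*sqrt(2)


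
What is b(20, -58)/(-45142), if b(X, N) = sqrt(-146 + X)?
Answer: -3*I*sqrt(14)/45142 ≈ -0.00024866*I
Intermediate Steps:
b(20, -58)/(-45142) = sqrt(-146 + 20)/(-45142) = sqrt(-126)*(-1/45142) = (3*I*sqrt(14))*(-1/45142) = -3*I*sqrt(14)/45142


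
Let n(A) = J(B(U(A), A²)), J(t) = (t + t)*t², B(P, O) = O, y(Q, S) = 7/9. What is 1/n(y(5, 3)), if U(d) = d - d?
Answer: 531441/235298 ≈ 2.2586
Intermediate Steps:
U(d) = 0
y(Q, S) = 7/9 (y(Q, S) = 7*(⅑) = 7/9)
J(t) = 2*t³ (J(t) = (2*t)*t² = 2*t³)
n(A) = 2*A⁶ (n(A) = 2*(A²)³ = 2*A⁶)
1/n(y(5, 3)) = 1/(2*(7/9)⁶) = 1/(2*(117649/531441)) = 1/(235298/531441) = 531441/235298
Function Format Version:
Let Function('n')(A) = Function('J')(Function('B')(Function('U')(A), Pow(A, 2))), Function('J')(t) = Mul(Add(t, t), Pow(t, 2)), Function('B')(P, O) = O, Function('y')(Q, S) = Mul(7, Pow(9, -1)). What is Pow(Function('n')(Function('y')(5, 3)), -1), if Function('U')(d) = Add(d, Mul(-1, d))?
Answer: Rational(531441, 235298) ≈ 2.2586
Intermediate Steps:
Function('U')(d) = 0
Function('y')(Q, S) = Rational(7, 9) (Function('y')(Q, S) = Mul(7, Rational(1, 9)) = Rational(7, 9))
Function('J')(t) = Mul(2, Pow(t, 3)) (Function('J')(t) = Mul(Mul(2, t), Pow(t, 2)) = Mul(2, Pow(t, 3)))
Function('n')(A) = Mul(2, Pow(A, 6)) (Function('n')(A) = Mul(2, Pow(Pow(A, 2), 3)) = Mul(2, Pow(A, 6)))
Pow(Function('n')(Function('y')(5, 3)), -1) = Pow(Mul(2, Pow(Rational(7, 9), 6)), -1) = Pow(Mul(2, Rational(117649, 531441)), -1) = Pow(Rational(235298, 531441), -1) = Rational(531441, 235298)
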